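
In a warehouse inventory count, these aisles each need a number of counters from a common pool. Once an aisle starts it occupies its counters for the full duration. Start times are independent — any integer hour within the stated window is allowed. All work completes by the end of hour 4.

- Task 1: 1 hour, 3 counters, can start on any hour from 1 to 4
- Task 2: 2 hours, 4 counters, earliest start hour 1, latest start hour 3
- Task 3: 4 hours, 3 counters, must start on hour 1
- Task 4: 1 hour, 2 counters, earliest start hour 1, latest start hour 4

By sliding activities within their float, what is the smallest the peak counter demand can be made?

7

Early-start (Task 1@1, Task 2@1, Task 3@1, Task 4@1) gives peak 12: h1:12  h2:7  h3:3  h4:3.
Shift Task 2→2, Task 4→4.
Schedule Task 1@1, Task 2@2, Task 3@1, Task 4@4: h1:6  h2:7  h3:7  h4:5 — peak 7.
Total counter-hours = 25 over 4 hours ⇒ peak ≥ ⌈25/4⌉ = 7, so 7 is optimal.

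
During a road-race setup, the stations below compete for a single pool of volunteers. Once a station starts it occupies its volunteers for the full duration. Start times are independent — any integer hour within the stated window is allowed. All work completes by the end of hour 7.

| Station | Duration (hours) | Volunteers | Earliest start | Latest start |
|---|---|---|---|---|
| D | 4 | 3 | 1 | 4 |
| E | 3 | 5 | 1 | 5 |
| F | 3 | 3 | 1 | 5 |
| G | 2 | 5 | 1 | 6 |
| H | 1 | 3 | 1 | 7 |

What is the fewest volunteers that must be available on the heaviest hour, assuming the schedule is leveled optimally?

Early-start (D@1, E@1, F@1, G@1, H@1) gives peak 19: h1:19  h2:16  h3:11  h4:3  h5:0  h6:0  h7:0.
Shift F→4, G→5, H→7.
Schedule D@1, E@1, F@4, G@5, H@7: h1:8  h2:8  h3:8  h4:6  h5:8  h6:8  h7:3 — peak 8.

8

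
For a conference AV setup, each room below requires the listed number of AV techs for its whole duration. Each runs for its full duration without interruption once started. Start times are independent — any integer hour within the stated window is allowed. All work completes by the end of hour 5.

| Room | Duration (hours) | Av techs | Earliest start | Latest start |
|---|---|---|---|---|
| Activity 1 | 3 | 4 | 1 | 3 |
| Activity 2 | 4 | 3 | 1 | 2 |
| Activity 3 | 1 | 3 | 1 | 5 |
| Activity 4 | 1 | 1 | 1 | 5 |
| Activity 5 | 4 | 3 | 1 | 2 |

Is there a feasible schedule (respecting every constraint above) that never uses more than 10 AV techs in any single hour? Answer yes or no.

yes

Schedule Activity 1@1, Activity 2@1, Activity 3@1, Activity 4@4, Activity 5@2: h1:10  h2:10  h3:10  h4:7  h5:3 — peak 10 ≤ 10.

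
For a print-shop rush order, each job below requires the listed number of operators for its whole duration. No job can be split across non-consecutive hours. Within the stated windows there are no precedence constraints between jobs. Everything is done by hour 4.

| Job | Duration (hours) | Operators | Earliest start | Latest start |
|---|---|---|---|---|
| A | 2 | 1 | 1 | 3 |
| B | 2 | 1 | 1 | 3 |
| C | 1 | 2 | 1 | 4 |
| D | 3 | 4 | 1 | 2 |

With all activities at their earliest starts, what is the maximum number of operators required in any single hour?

Early-start schedule: A@1, B@1, C@1, D@1.
Load per hour: hour 1: 8, hour 2: 6, hour 3: 4, hour 4: 0.
Peak is 8.

8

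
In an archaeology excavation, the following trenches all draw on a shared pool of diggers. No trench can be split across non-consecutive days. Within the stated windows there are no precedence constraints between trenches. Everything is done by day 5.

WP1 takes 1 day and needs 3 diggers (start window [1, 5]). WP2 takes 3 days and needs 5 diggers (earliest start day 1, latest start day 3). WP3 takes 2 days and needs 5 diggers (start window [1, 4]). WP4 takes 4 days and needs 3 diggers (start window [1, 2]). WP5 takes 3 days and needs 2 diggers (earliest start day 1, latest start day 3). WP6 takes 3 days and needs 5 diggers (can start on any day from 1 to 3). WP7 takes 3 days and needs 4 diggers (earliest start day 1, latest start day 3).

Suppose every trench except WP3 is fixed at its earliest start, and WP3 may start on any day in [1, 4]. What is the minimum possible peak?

22

WP3@1: d1:27  d2:24  d3:19  d4:3  d5:0 → peak 27
WP3@2: d1:22  d2:24  d3:24  d4:3  d5:0 → peak 24
WP3@3: d1:22  d2:19  d3:24  d4:8  d5:0 → peak 24
WP3@4: d1:22  d2:19  d3:19  d4:8  d5:5 → peak 22
Best is WP3@4, peak 22.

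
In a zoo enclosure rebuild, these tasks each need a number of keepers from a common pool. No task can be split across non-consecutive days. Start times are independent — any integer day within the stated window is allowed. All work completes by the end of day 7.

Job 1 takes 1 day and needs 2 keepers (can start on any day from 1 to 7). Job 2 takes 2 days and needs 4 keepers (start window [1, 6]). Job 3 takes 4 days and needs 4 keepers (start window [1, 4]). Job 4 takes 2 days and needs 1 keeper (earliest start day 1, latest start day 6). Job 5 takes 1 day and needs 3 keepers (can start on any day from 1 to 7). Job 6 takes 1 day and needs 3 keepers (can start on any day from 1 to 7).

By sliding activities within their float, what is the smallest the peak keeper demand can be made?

6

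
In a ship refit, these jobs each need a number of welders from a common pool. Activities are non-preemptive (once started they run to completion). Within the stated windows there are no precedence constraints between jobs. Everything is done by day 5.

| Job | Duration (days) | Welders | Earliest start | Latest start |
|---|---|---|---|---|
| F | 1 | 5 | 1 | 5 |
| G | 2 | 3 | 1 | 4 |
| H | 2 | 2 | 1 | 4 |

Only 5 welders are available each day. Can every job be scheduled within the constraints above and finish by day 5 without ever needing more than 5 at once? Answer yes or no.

yes

Schedule F@1, G@2, H@2: d1:5  d2:5  d3:5  d4:0  d5:0 — peak 5 ≤ 5.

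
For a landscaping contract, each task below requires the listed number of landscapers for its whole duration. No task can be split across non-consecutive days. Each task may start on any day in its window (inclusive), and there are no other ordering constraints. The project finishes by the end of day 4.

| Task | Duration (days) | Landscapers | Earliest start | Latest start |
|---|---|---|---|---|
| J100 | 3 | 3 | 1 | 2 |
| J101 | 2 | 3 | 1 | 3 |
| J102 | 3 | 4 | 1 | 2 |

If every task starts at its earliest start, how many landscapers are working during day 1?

10

At early start, day 1 has: J100, J101, J102.
Demand: 3 + 3 + 4 = 10.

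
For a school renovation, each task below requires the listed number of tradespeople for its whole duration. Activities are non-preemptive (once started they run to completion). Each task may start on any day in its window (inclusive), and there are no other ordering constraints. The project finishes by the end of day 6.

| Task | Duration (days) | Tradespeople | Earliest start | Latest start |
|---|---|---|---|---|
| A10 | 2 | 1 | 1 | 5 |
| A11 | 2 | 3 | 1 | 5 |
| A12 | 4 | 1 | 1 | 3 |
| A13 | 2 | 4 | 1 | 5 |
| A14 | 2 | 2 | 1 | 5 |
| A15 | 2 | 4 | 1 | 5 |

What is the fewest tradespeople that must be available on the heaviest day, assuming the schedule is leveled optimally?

Early-start (A10@1, A11@1, A12@1, A13@1, A14@1, A15@1) gives peak 15: d1:15  d2:15  d3:1  d4:1  d5:0  d6:0.
Shift A13→3, A14→5, A15→5.
Schedule A10@1, A11@1, A12@1, A13@3, A14@5, A15@5: d1:5  d2:5  d3:5  d4:5  d5:6  d6:6 — peak 6.
Total tradesperson-days = 32 over 6 days ⇒ peak ≥ ⌈32/6⌉ = 6, so 6 is optimal.

6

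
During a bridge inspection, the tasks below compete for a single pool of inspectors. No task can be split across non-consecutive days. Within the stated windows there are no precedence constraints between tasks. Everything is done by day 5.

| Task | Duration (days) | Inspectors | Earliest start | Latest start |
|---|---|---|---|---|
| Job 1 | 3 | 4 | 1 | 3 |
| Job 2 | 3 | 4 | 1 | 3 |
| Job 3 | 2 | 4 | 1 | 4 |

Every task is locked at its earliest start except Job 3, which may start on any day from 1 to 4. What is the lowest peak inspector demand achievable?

Job 3@1: d1:12  d2:12  d3:8  d4:0  d5:0 → peak 12
Job 3@2: d1:8  d2:12  d3:12  d4:0  d5:0 → peak 12
Job 3@3: d1:8  d2:8  d3:12  d4:4  d5:0 → peak 12
Job 3@4: d1:8  d2:8  d3:8  d4:4  d5:4 → peak 8
Best is Job 3@4, peak 8.

8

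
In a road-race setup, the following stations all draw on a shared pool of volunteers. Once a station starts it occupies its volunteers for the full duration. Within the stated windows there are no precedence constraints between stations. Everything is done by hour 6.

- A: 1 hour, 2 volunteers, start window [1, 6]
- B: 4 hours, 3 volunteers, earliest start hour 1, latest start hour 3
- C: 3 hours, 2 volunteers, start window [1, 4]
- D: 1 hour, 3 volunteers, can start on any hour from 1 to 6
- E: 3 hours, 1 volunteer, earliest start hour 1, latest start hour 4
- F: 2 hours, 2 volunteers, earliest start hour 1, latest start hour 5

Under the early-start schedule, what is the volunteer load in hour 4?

3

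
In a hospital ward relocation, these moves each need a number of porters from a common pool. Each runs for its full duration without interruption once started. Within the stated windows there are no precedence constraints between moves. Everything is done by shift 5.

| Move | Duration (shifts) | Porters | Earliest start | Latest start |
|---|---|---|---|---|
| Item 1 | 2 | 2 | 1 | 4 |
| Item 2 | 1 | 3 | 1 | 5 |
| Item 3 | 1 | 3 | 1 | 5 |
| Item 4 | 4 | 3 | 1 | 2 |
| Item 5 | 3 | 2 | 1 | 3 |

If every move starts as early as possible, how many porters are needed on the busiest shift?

13

Early-start schedule: Item 1@1, Item 2@1, Item 3@1, Item 4@1, Item 5@1.
Load per shift: shift 1: 13, shift 2: 7, shift 3: 5, shift 4: 3, shift 5: 0.
Peak is 13.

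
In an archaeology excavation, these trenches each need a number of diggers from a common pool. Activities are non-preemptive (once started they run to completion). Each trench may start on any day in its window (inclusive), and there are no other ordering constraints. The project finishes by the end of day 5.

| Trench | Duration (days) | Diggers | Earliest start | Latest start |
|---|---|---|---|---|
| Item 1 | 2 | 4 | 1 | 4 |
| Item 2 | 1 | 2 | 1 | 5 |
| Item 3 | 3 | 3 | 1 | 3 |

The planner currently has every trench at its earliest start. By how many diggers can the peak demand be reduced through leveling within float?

Early-start peak: d1:9  d2:7  d3:3  d4:0  d5:0 ⇒ 9.
Leveled (Item 1@1, Item 2@3, Item 3@3): d1:4  d2:4  d3:5  d4:3  d5:3 ⇒ 5.
Reduction 9 − 5 = 4.

4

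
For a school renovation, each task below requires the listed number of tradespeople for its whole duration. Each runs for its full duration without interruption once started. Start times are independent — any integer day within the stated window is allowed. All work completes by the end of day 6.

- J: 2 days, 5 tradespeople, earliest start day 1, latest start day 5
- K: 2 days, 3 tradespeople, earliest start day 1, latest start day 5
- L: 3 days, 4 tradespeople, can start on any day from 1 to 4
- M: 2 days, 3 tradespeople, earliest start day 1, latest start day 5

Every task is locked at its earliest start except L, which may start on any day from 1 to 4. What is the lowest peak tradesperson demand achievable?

L@1: d1:15  d2:15  d3:4  d4:0  d5:0  d6:0 → peak 15
L@2: d1:11  d2:15  d3:4  d4:4  d5:0  d6:0 → peak 15
L@3: d1:11  d2:11  d3:4  d4:4  d5:4  d6:0 → peak 11
L@4: d1:11  d2:11  d3:0  d4:4  d5:4  d6:4 → peak 11
Best is L@3, peak 11.

11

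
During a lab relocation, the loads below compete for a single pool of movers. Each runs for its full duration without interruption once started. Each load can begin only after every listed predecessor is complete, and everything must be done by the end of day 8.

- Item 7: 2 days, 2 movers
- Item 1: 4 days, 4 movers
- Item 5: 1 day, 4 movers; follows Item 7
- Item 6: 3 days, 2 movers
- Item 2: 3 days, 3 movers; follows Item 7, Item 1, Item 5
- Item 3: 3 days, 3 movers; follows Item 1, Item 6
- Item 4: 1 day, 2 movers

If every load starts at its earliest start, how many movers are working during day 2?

At early start, day 2 has: Item 7, Item 1, Item 6.
Demand: 2 + 4 + 2 = 8.

8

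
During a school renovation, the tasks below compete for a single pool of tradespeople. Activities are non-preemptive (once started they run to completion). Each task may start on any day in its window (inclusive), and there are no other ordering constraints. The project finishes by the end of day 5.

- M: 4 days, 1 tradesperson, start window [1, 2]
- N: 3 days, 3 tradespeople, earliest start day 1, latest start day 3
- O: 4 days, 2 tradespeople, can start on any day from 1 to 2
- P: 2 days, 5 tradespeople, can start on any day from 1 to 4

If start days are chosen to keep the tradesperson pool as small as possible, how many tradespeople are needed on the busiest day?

Early-start (M@1, N@1, O@1, P@1) gives peak 11: d1:11  d2:11  d3:6  d4:3  d5:0.
Shift P→4.
Schedule M@1, N@1, O@1, P@4: d1:6  d2:6  d3:6  d4:8  d5:5 — peak 8.

8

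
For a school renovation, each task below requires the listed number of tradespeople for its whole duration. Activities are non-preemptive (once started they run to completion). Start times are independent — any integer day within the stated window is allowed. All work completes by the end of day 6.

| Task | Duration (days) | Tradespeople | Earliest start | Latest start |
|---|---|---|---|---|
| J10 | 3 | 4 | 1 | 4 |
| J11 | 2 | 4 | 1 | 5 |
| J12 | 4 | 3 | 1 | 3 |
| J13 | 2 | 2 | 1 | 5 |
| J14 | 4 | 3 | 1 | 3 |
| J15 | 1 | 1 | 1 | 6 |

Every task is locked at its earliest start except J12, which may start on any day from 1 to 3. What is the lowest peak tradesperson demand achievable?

14

J12@1: d1:17  d2:16  d3:10  d4:6  d5:0  d6:0 → peak 17
J12@2: d1:14  d2:16  d3:10  d4:6  d5:3  d6:0 → peak 16
J12@3: d1:14  d2:13  d3:10  d4:6  d5:3  d6:3 → peak 14
Best is J12@3, peak 14.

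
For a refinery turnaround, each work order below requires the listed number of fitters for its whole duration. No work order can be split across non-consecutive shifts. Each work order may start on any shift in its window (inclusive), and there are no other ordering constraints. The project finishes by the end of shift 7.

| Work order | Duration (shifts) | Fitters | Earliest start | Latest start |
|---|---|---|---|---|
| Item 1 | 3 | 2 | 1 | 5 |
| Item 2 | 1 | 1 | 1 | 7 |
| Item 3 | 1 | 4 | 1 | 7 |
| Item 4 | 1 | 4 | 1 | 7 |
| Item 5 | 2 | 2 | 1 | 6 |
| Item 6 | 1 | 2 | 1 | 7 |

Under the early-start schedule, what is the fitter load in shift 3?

2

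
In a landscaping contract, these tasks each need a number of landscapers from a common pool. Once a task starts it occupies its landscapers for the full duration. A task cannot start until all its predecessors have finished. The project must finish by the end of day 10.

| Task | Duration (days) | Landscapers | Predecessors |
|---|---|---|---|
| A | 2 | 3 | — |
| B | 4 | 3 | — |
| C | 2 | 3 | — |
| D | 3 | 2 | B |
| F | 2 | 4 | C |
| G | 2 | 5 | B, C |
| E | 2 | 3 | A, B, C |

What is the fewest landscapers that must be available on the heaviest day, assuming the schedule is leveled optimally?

6

Early-start (A@1, B@1, C@1, D@5, F@3, G@5, E@5) gives peak 10: d1:9  d2:9  d3:7  d4:7  d5:10  d6:10  d7:2  d8:0  d9:0  d10:0.
Shift C→3, F→5, G→9, E→7.
Schedule A@1, B@1, C@3, D@5, F@5, G@9, E@7: d1:6  d2:6  d3:6  d4:6  d5:6  d6:6  d7:5  d8:3  d9:5  d10:5 — peak 6.
Total landscaper-days = 54 over 10 days ⇒ peak ≥ ⌈54/10⌉ = 6, so 6 is optimal.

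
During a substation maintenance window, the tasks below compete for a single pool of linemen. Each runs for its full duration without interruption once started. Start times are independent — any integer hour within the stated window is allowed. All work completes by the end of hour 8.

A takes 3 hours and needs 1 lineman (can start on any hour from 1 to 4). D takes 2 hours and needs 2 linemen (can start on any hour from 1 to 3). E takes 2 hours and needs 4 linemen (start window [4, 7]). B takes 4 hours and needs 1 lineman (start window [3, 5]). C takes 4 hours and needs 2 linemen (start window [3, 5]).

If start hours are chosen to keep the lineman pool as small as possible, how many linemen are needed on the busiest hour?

Early-start (A@1, D@1, E@4, B@3, C@3) gives peak 7: h1:3  h2:3  h3:4  h4:7  h5:7  h6:3  h7:0  h8:0.
Shift E→7.
Schedule A@1, D@1, E@7, B@3, C@3: h1:3  h2:3  h3:4  h4:3  h5:3  h6:3  h7:4  h8:4 — peak 4.
Total lineman-hours = 27 over 8 hours ⇒ peak ≥ ⌈27/8⌉ = 4, so 4 is optimal.

4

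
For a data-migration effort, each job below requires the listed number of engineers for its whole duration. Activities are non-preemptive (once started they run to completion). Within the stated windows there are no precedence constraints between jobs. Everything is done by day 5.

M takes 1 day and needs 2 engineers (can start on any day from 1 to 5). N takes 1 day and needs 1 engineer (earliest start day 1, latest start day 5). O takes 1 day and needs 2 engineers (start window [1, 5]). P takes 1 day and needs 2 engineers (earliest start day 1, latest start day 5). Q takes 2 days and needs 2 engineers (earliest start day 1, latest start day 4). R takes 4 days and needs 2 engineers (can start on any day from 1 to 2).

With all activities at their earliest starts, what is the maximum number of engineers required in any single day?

Early-start schedule: M@1, N@1, O@1, P@1, Q@1, R@1.
Load per day: day 1: 11, day 2: 4, day 3: 2, day 4: 2, day 5: 0.
Peak is 11.

11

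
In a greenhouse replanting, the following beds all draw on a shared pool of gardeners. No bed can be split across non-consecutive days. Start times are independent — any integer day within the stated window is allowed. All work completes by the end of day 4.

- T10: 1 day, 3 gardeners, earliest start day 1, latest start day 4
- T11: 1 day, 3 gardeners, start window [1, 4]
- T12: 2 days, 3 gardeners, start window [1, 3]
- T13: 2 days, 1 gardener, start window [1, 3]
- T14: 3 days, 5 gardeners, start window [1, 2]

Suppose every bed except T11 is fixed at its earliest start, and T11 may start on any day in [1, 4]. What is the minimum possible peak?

T11@1: d1:15  d2:9  d3:5  d4:0 → peak 15
T11@2: d1:12  d2:12  d3:5  d4:0 → peak 12
T11@3: d1:12  d2:9  d3:8  d4:0 → peak 12
T11@4: d1:12  d2:9  d3:5  d4:3 → peak 12
Best is T11@2, peak 12.

12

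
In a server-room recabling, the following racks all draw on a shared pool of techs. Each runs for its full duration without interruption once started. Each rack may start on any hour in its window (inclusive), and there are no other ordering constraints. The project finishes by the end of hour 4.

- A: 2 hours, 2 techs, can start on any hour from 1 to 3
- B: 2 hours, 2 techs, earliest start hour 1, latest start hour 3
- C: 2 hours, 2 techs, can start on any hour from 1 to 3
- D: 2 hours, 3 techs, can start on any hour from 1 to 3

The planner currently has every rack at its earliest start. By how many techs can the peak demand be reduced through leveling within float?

Early-start peak: h1:9  h2:9  h3:0  h4:0 ⇒ 9.
Leveled (A@1, B@1, C@3, D@3): h1:4  h2:4  h3:5  h4:5 ⇒ 5.
Reduction 9 − 5 = 4.

4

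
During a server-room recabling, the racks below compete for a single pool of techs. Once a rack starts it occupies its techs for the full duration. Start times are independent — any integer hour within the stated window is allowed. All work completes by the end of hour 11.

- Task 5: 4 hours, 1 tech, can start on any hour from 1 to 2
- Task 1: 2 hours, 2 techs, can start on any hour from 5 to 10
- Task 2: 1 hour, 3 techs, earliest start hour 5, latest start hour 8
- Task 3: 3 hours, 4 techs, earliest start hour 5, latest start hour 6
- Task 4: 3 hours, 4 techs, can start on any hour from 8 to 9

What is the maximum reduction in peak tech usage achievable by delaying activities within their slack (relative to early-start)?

Early-start peak: h1:1  h2:1  h3:1  h4:1  h5:9  h6:6  h7:4  h8:4  h9:4  h10:4  h11:0 ⇒ 9.
Leveled (Task 5@1, Task 1@5, Task 2@5, Task 3@6, Task 4@9): h1:1  h2:1  h3:1  h4:1  h5:5  h6:6  h7:4  h8:4  h9:4  h10:4  h11:4 ⇒ 6.
Reduction 9 − 6 = 3.

3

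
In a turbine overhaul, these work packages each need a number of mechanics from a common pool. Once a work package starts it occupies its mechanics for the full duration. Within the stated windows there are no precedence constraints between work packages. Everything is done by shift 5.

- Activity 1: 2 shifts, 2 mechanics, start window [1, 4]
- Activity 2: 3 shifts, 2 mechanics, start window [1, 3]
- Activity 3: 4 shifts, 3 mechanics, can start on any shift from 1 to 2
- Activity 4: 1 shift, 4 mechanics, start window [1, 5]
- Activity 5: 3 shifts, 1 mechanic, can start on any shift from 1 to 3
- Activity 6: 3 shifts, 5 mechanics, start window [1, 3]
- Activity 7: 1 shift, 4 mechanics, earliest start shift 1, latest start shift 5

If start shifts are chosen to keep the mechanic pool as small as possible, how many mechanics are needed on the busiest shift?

Early-start (Activity 1@1, Activity 2@1, Activity 3@1, Activity 4@1, Activity 5@1, Activity 6@1, Activity 7@1) gives peak 21: s1:21  s2:13  s3:11  s4:3  s5:0.
Shift Activity 5→2, Activity 6→3, Activity 7→5.
Schedule Activity 1@1, Activity 2@1, Activity 3@1, Activity 4@1, Activity 5@2, Activity 6@3, Activity 7@5: s1:11  s2:8  s3:11  s4:9  s5:9 — peak 11.

11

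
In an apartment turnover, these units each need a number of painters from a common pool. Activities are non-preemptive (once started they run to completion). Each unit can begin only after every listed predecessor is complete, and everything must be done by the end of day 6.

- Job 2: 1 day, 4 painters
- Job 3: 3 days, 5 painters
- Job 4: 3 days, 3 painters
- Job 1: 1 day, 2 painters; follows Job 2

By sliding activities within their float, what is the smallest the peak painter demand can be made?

7

Early-start (Job 2@1, Job 3@1, Job 4@1, Job 1@2) gives peak 12: d1:12  d2:10  d3:8  d4:0  d5:0  d6:0.
Shift Job 3→4.
Schedule Job 2@1, Job 3@4, Job 4@1, Job 1@2: d1:7  d2:5  d3:3  d4:5  d5:5  d6:5 — peak 7.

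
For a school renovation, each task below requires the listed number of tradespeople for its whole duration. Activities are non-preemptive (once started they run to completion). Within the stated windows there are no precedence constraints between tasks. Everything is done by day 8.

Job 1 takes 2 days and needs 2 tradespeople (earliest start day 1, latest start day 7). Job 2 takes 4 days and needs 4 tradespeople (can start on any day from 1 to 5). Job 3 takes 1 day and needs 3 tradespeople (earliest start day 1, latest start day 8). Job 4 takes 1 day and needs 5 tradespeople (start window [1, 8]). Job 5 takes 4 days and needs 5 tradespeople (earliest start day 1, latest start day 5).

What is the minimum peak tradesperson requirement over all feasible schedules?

9

Early-start (Job 1@1, Job 2@1, Job 3@1, Job 4@1, Job 5@1) gives peak 19: d1:19  d2:11  d3:9  d4:9  d5:0  d6:0  d7:0  d8:0.
Shift Job 4→3, Job 5→4.
Schedule Job 1@1, Job 2@1, Job 3@1, Job 4@3, Job 5@4: d1:9  d2:6  d3:9  d4:9  d5:5  d6:5  d7:5  d8:0 — peak 9.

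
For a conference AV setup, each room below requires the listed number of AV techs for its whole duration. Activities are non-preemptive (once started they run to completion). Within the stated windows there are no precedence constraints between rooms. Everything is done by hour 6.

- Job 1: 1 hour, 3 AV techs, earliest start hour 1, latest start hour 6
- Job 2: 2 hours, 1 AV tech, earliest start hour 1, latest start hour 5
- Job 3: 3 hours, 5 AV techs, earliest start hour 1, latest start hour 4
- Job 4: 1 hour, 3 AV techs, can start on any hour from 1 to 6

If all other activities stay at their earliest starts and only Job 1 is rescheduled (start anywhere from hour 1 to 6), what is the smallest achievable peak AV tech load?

9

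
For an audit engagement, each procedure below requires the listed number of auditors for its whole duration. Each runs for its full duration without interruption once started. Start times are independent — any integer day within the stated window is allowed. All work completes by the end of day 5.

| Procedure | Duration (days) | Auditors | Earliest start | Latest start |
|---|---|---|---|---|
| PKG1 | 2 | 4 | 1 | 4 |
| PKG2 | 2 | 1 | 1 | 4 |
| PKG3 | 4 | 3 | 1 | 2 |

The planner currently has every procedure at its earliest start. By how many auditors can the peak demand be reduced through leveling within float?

Early-start peak: d1:8  d2:8  d3:3  d4:3  d5:0 ⇒ 8.
Leveled (PKG1@1, PKG2@3, PKG3@1): d1:7  d2:7  d3:4  d4:4  d5:0 ⇒ 7.
Reduction 8 − 7 = 1.

1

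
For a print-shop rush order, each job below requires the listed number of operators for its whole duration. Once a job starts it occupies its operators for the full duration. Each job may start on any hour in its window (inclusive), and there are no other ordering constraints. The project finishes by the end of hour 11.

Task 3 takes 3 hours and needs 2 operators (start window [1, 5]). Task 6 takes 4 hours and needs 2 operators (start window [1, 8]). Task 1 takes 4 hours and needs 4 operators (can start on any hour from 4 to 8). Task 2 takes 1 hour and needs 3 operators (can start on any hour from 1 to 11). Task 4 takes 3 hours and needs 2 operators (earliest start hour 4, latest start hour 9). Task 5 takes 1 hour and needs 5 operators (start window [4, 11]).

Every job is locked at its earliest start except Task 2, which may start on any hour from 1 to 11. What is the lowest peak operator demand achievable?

13

Task 2@1: h1:7  h2:4  h3:4  h4:13  h5:6  h6:6  h7:4  h8:0  h9:0  h10:0  h11:0 → peak 13
Task 2@2: h1:4  h2:7  h3:4  h4:13  h5:6  h6:6  h7:4  h8:0  h9:0  h10:0  h11:0 → peak 13
Task 2@3: h1:4  h2:4  h3:7  h4:13  h5:6  h6:6  h7:4  h8:0  h9:0  h10:0  h11:0 → peak 13
Task 2@4: h1:4  h2:4  h3:4  h4:16  h5:6  h6:6  h7:4  h8:0  h9:0  h10:0  h11:0 → peak 16
Task 2@5: h1:4  h2:4  h3:4  h4:13  h5:9  h6:6  h7:4  h8:0  h9:0  h10:0  h11:0 → peak 13
Task 2@6: h1:4  h2:4  h3:4  h4:13  h5:6  h6:9  h7:4  h8:0  h9:0  h10:0  h11:0 → peak 13
Task 2@7: h1:4  h2:4  h3:4  h4:13  h5:6  h6:6  h7:7  h8:0  h9:0  h10:0  h11:0 → peak 13
Task 2@8: h1:4  h2:4  h3:4  h4:13  h5:6  h6:6  h7:4  h8:3  h9:0  h10:0  h11:0 → peak 13
Task 2@9: h1:4  h2:4  h3:4  h4:13  h5:6  h6:6  h7:4  h8:0  h9:3  h10:0  h11:0 → peak 13
Task 2@10: h1:4  h2:4  h3:4  h4:13  h5:6  h6:6  h7:4  h8:0  h9:0  h10:3  h11:0 → peak 13
Task 2@11: h1:4  h2:4  h3:4  h4:13  h5:6  h6:6  h7:4  h8:0  h9:0  h10:0  h11:3 → peak 13
Best is Task 2@1, peak 13.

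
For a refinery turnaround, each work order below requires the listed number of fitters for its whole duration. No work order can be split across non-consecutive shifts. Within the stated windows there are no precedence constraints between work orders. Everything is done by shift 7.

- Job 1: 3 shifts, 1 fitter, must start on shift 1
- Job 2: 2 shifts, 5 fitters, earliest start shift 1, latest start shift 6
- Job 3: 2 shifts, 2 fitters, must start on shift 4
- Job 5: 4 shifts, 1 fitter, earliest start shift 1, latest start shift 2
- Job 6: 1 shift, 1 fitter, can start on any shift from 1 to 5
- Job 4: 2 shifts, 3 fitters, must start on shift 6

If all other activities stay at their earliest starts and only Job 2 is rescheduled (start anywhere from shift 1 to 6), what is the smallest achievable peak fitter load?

Job 2@1: s1:8  s2:7  s3:2  s4:3  s5:2  s6:3  s7:3 → peak 8
Job 2@2: s1:3  s2:7  s3:7  s4:3  s5:2  s6:3  s7:3 → peak 7
Job 2@3: s1:3  s2:2  s3:7  s4:8  s5:2  s6:3  s7:3 → peak 8
Job 2@4: s1:3  s2:2  s3:2  s4:8  s5:7  s6:3  s7:3 → peak 8
Job 2@5: s1:3  s2:2  s3:2  s4:3  s5:7  s6:8  s7:3 → peak 8
Job 2@6: s1:3  s2:2  s3:2  s4:3  s5:2  s6:8  s7:8 → peak 8
Best is Job 2@2, peak 7.

7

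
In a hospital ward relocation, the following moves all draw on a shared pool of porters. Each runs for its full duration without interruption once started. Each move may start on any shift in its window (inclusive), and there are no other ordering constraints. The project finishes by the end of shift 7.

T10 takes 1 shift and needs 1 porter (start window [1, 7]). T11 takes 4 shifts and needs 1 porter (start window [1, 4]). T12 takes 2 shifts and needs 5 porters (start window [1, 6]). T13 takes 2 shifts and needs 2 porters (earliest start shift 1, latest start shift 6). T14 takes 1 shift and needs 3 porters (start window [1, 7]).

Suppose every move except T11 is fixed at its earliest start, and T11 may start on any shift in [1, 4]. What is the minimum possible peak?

T11@1: s1:12  s2:8  s3:1  s4:1  s5:0  s6:0  s7:0 → peak 12
T11@2: s1:11  s2:8  s3:1  s4:1  s5:1  s6:0  s7:0 → peak 11
T11@3: s1:11  s2:7  s3:1  s4:1  s5:1  s6:1  s7:0 → peak 11
T11@4: s1:11  s2:7  s3:0  s4:1  s5:1  s6:1  s7:1 → peak 11
Best is T11@2, peak 11.

11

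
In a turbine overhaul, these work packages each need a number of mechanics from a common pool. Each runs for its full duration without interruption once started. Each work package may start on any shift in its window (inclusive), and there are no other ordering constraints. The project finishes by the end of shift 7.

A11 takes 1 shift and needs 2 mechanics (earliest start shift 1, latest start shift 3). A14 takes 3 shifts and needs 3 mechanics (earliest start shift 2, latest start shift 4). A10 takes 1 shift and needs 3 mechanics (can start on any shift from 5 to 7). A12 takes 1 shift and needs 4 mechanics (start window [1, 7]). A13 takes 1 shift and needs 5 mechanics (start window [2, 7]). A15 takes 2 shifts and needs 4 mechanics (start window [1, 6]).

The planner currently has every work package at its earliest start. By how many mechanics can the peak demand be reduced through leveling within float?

6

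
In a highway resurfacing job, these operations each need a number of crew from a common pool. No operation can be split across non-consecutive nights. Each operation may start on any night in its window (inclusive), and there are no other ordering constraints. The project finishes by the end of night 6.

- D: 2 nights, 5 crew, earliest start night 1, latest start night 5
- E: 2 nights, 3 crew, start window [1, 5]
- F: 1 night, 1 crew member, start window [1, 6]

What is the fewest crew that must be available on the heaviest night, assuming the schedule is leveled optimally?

Early-start (D@1, E@1, F@1) gives peak 9: n1:9  n2:8  n3:0  n4:0  n5:0  n6:0.
Shift E→3, F→3.
Schedule D@1, E@3, F@3: n1:5  n2:5  n3:4  n4:3  n5:0  n6:0 — peak 5.

5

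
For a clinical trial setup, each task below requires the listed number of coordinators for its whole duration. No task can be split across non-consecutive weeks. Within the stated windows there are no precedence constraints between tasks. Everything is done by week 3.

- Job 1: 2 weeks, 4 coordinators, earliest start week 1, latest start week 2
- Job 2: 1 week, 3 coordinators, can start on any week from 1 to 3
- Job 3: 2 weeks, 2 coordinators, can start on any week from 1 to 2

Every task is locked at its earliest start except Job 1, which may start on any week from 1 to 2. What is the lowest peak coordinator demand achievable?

Job 1@1: w1:9  w2:6  w3:0 → peak 9
Job 1@2: w1:5  w2:6  w3:4 → peak 6
Best is Job 1@2, peak 6.

6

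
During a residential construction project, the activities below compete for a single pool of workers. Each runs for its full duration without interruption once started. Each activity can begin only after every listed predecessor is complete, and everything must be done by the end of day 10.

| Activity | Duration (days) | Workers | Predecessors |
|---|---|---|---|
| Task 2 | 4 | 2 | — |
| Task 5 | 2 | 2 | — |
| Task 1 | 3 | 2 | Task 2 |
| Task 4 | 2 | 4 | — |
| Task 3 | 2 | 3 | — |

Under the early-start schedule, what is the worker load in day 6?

At early start, day 6 has: Task 1.
Demand: 2 = 2.

2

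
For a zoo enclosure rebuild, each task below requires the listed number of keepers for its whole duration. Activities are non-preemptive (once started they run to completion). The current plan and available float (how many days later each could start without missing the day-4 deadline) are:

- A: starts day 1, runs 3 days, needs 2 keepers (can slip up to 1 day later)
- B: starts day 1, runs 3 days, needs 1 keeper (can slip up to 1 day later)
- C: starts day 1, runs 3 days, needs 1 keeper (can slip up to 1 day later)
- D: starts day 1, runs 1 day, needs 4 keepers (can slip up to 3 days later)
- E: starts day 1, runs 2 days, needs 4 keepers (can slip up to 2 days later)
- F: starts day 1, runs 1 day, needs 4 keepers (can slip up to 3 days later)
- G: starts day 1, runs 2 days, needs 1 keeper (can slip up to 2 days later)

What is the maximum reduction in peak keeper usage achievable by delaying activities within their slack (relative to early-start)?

8

Early-start peak: d1:17  d2:9  d3:4  d4:0 ⇒ 17.
Leveled (A@1, B@1, C@1, D@1, E@2, F@4, G@1): d1:9  d2:9  d3:8  d4:4 ⇒ 9.
Reduction 17 − 9 = 8.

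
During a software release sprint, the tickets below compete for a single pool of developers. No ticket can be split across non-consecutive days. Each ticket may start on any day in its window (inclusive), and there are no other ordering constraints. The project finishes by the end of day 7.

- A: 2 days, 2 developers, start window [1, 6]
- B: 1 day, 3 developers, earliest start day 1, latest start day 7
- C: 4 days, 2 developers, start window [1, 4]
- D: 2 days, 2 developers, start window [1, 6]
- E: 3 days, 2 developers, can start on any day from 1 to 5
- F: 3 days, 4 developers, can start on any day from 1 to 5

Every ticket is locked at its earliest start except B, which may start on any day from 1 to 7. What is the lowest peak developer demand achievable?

B@1: d1:15  d2:12  d3:8  d4:2  d5:0  d6:0  d7:0 → peak 15
B@2: d1:12  d2:15  d3:8  d4:2  d5:0  d6:0  d7:0 → peak 15
B@3: d1:12  d2:12  d3:11  d4:2  d5:0  d6:0  d7:0 → peak 12
B@4: d1:12  d2:12  d3:8  d4:5  d5:0  d6:0  d7:0 → peak 12
B@5: d1:12  d2:12  d3:8  d4:2  d5:3  d6:0  d7:0 → peak 12
B@6: d1:12  d2:12  d3:8  d4:2  d5:0  d6:3  d7:0 → peak 12
B@7: d1:12  d2:12  d3:8  d4:2  d5:0  d6:0  d7:3 → peak 12
Best is B@3, peak 12.

12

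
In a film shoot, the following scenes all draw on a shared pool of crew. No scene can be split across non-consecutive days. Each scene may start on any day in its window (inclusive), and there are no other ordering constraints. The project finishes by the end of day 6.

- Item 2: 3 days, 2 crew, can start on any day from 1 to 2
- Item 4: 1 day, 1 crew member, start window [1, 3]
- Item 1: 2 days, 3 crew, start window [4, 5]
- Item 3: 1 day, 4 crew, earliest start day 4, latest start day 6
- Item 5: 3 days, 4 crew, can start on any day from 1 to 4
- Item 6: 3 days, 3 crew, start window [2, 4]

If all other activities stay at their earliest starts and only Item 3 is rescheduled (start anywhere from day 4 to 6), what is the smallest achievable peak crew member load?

9

Item 3@4: d1:7  d2:9  d3:9  d4:10  d5:3  d6:0 → peak 10
Item 3@5: d1:7  d2:9  d3:9  d4:6  d5:7  d6:0 → peak 9
Item 3@6: d1:7  d2:9  d3:9  d4:6  d5:3  d6:4 → peak 9
Best is Item 3@5, peak 9.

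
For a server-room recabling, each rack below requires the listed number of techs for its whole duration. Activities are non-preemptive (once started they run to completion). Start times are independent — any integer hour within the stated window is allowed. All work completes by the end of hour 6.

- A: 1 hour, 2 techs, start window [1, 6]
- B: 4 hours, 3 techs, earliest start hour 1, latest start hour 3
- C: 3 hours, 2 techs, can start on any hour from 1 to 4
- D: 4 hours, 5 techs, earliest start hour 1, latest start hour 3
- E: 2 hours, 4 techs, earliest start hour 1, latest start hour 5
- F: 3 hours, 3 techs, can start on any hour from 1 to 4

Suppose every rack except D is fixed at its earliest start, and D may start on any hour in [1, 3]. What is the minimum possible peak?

D@1: h1:19  h2:17  h3:13  h4:8  h5:0  h6:0 → peak 19
D@2: h1:14  h2:17  h3:13  h4:8  h5:5  h6:0 → peak 17
D@3: h1:14  h2:12  h3:13  h4:8  h5:5  h6:5 → peak 14
Best is D@3, peak 14.

14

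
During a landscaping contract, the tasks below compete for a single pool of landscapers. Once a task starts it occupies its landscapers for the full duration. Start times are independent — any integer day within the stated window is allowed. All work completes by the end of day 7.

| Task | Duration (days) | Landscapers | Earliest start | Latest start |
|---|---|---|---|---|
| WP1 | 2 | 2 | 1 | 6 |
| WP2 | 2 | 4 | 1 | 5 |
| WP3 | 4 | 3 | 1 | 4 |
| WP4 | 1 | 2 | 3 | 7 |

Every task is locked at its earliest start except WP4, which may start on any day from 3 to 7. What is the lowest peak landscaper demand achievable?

WP4@3: d1:9  d2:9  d3:5  d4:3  d5:0  d6:0  d7:0 → peak 9
WP4@4: d1:9  d2:9  d3:3  d4:5  d5:0  d6:0  d7:0 → peak 9
WP4@5: d1:9  d2:9  d3:3  d4:3  d5:2  d6:0  d7:0 → peak 9
WP4@6: d1:9  d2:9  d3:3  d4:3  d5:0  d6:2  d7:0 → peak 9
WP4@7: d1:9  d2:9  d3:3  d4:3  d5:0  d6:0  d7:2 → peak 9
Best is WP4@3, peak 9.

9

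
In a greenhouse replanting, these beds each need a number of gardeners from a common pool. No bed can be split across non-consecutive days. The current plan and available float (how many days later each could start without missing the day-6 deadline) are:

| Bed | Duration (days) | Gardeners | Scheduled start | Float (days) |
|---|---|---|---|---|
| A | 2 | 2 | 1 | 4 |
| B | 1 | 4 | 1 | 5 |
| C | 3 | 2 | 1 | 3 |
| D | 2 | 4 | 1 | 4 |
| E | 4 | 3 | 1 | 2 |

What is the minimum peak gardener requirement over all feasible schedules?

7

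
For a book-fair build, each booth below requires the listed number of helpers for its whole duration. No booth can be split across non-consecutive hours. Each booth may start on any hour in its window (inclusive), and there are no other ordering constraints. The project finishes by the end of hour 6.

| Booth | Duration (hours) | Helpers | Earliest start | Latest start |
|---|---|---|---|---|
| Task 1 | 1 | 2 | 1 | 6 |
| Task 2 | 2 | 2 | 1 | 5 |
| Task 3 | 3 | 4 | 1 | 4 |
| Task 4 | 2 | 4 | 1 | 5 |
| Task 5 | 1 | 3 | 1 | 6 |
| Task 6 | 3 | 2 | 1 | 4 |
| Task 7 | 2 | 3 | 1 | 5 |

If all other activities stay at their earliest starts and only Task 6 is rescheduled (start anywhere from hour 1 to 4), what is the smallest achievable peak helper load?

Task 6@1: h1:20  h2:15  h3:6  h4:0  h5:0  h6:0 → peak 20
Task 6@2: h1:18  h2:15  h3:6  h4:2  h5:0  h6:0 → peak 18
Task 6@3: h1:18  h2:13  h3:6  h4:2  h5:2  h6:0 → peak 18
Task 6@4: h1:18  h2:13  h3:4  h4:2  h5:2  h6:2 → peak 18
Best is Task 6@2, peak 18.

18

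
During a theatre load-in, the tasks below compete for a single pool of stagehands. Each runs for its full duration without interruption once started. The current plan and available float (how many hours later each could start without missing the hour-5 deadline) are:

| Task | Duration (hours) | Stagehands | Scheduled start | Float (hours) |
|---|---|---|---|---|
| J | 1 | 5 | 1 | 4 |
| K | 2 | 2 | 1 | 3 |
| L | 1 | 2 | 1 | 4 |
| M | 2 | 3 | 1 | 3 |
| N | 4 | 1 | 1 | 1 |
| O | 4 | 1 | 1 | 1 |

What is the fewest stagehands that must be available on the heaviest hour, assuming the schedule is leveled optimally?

Early-start (J@1, K@1, L@1, M@1, N@1, O@1) gives peak 14: h1:14  h2:7  h3:2  h4:2  h5:0.
Shift K→2, L→2, M→4, O→2.
Schedule J@1, K@2, L@2, M@4, N@1, O@2: h1:6  h2:6  h3:4  h4:5  h5:4 — peak 6.

6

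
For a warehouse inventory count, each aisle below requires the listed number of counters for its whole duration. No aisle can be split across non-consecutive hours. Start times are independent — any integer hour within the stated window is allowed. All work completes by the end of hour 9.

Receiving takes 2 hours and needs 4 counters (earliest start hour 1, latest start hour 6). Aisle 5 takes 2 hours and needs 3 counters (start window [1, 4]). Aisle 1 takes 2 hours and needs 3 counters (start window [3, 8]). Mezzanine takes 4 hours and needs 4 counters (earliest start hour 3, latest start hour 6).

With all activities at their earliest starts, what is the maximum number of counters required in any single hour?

Early-start schedule: Receiving@1, Aisle 5@1, Aisle 1@3, Mezzanine@3.
Load per hour: hour 1: 7, hour 2: 7, hour 3: 7, hour 4: 7, hour 5: 4, hour 6: 4, hour 7: 0, hour 8: 0, hour 9: 0.
Peak is 7.

7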